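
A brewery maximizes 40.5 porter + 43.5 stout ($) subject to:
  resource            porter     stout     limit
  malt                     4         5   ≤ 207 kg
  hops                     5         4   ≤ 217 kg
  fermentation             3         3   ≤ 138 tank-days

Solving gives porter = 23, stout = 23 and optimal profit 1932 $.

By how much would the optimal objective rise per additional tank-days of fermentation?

9.5

At the optimum: malt uses 207 of 207 (binding); hops uses 207 of 217 (slack = 10); fermentation uses 138 of 138 (binding).
By complementary slackness, y = 0 for the non-binding constraint.
From A_Bᵀ y = c: 4·y_malt + 3·y_fermentation = 40.5; 5·y_malt + 3·y_fermentation = 43.5.
Solving: y_malt = 3, y_fermentation = 9.5.
Shadow price of fermentation = 9.5.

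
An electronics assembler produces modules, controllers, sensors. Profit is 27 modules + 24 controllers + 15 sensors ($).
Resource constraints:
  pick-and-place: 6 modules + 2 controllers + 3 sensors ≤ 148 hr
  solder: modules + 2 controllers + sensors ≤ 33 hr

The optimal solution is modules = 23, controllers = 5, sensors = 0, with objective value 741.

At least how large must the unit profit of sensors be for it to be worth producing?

At the optimum: pick-and-place uses 148 of 148 (binding); solder uses 33 of 33 (binding).
From A_Bᵀ y = c: 6·y_pick-and-place + 1·y_solder = 27; 2·y_pick-and-place + 2·y_solder = 24.
This yields shadow prices y_pick-and-place = 3, y_solder = 9.
sensors enters the basis when its profit ≥ yᵀa₃ = 3·3 + 9·1 = 18.

18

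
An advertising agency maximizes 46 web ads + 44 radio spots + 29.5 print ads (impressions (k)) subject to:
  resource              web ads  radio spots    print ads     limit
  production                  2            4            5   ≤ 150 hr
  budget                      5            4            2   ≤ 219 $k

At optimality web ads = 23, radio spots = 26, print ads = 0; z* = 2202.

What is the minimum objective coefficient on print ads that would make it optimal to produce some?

At the optimum: production uses 150 of 150 (binding); budget uses 219 of 219 (binding).
Dual feasibility on the basic columns requires 2·y_production + 5·y_budget = 46, 4·y_production + 4·y_budget = 44.
This yields shadow prices y_production = 3, y_budget = 8.
print ads enters the basis when its profit ≥ yᵀa₃ = 3·5 + 8·2 = 31.

31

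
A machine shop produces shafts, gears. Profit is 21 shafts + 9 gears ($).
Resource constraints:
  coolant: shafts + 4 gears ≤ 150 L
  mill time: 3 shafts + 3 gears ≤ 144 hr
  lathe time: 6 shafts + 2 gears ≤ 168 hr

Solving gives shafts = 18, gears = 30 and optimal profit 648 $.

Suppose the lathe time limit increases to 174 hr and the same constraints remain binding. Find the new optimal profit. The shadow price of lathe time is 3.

666

Δb = 6, so new z* = 648 + (3)·(6) = 648 + 18 = 666.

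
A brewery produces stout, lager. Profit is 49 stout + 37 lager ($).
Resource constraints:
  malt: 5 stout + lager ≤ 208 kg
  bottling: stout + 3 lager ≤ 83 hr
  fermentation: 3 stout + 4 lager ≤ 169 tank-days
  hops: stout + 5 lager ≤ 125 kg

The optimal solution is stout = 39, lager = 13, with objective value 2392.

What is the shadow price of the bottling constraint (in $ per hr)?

At the optimum: malt uses 208 of 208 (binding); bottling uses 78 of 83 (slack = 5); fermentation uses 169 of 169 (binding); hops uses 104 of 125 (slack = 21).
Slack constraints have shadow price 0 (complementary slackness).
The binding rows give the dual system: 5·y_malt + 3·y_fermentation = 49 and 1·y_malt + 4·y_fermentation = 37.
→ y_malt = 5 and y_fermentation = 8.
Shadow price of bottling = 0.

0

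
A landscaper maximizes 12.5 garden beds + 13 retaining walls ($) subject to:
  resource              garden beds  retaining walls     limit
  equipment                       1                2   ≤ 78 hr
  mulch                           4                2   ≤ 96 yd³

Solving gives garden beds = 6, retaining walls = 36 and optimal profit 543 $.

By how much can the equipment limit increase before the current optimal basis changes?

Binding constraints: equipment, mulch. The basis is B = [[1,2],[4,2]] with det -6.
Per unit increase in equipment, x* moves by d = (-0.3333, 0.6667).
The basis stays optimal until garden beds reaches 0; allowable increase = 18 hr.

18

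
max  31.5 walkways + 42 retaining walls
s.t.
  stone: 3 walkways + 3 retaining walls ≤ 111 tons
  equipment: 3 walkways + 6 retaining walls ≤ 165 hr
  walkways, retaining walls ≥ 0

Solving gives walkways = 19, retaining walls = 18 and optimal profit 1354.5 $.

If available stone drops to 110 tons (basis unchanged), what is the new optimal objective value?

1347.5

Both stone and equipment are binding at x*.
From A_Bᵀ y = c: 3·y_stone + 3·y_equipment = 31.5; 3·y_stone + 6·y_equipment = 42.
→ y_stone = 7 and y_equipment = 3.5.
Δz = y_stone·Δb = 7 × (-1) = -7, so new z* = 1354.5 − 7 = 1347.5.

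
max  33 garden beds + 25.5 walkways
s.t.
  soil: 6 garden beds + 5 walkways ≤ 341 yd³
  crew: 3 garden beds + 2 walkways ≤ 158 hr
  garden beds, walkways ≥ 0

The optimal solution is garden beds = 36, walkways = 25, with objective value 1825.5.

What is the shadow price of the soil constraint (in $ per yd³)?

3.5

Both soil and crew are binding at x*.
Dual feasibility on the basic columns requires 6·y_soil + 3·y_crew = 33, 5·y_soil + 2·y_crew = 25.5.
This yields shadow prices y_soil = 3.5, y_crew = 4.
Shadow price of soil = 3.5.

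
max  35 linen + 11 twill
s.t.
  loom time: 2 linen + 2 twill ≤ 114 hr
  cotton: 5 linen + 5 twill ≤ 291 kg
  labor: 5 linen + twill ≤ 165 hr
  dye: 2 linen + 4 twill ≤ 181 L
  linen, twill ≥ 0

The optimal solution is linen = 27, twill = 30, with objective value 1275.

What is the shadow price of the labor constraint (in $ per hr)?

6

Check each constraint at x*: loom time 114/114 (tight); cotton 285/291 (slack 6); labor 165/165 (tight); dye 174/181 (slack 7).
Since cotton, dye are not tight, their duals are 0.
Dual feasibility on the basic columns requires 2·y_loom time + 5·y_labor = 35, 2·y_loom time + 1·y_labor = 11.
→ y_loom time = 2.5 and y_labor = 6.
Shadow price of labor = 6.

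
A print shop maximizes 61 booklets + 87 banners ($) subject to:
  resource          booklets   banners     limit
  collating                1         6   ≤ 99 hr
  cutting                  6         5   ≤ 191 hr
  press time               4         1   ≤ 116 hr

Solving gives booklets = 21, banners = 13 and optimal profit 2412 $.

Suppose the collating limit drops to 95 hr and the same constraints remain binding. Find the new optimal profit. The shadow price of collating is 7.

2384

Δb = -4, so new z* = 2412 + (7)·(-4) = 2412 − 28 = 2384.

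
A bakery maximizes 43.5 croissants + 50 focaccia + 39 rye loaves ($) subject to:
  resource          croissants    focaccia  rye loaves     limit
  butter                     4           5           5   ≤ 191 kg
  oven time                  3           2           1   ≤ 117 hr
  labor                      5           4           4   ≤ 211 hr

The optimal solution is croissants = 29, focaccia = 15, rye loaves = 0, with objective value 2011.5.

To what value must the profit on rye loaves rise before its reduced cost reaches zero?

47.5

Binding: butter and oven time. Non-binding: labor (6 unused).
Since labor is not tight, its dual is 0.
From A_Bᵀ y = c: 4·y_butter + 3·y_oven time = 43.5; 5·y_butter + 2·y_oven time = 50.
→ y_butter = 9 and y_oven time = 2.5.
rye loaves enters the basis when its profit ≥ yᵀa₃ = 9·5 + 2.5·1 = 47.5.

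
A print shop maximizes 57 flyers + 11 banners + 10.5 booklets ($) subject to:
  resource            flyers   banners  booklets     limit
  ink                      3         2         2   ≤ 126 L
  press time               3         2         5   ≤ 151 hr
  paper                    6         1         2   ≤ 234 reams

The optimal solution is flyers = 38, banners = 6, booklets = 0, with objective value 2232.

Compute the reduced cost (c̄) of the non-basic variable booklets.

-9.5

At the optimum: ink uses 126 of 126 (binding); press time uses 126 of 151 (slack = 25); paper uses 234 of 234 (binding).
Since press time is not tight, its dual is 0.
The binding rows give the dual system: 3·y_ink + 6·y_paper = 57 and 2·y_ink + 1·y_paper = 11.
This yields shadow prices y_ink = 1, y_paper = 9.
Reduced cost of booklets: c₃ − yᵀa₃ = 10.5 − (1·2 + 9·2) = 10.5 − 20 = -9.5.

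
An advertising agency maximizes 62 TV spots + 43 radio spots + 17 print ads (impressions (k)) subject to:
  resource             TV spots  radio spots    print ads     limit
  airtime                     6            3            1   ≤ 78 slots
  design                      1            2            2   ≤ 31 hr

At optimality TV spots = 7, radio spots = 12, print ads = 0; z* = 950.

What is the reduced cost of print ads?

-8

Both airtime and design are binding at x*.
Dual feasibility on the basic columns requires 6·y_airtime + 1·y_design = 62, 3·y_airtime + 2·y_design = 43.
→ y_airtime = 9 and y_design = 8.
Reduced cost of print ads: c₃ − yᵀa₃ = 17 − (9·1 + 8·2) = 17 − 25 = -8.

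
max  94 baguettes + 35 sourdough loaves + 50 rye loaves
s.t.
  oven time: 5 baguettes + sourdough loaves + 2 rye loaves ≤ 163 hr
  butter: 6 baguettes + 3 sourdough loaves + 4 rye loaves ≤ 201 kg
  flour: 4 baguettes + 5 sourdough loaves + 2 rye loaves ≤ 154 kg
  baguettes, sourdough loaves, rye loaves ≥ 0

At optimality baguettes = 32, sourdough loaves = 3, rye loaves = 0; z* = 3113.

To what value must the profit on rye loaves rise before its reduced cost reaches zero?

Binding: oven time and butter. Non-binding: flour (11 unused).
Since flour is not tight, its dual is 0.
The binding rows give the dual system: 5·y_oven time + 6·y_butter = 94 and 1·y_oven time + 3·y_butter = 35.
This yields shadow prices y_oven time = 8, y_butter = 9.
rye loaves enters the basis when its profit ≥ yᵀa₃ = 8·2 + 9·4 = 52.

52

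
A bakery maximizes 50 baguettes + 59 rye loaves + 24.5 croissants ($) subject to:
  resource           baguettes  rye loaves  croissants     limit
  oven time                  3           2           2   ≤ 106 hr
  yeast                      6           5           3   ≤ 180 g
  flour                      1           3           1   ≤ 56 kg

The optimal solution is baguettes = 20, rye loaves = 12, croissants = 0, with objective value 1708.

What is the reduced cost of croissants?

Check each constraint at x*: oven time 84/106 (slack 22); yeast 180/180 (tight); flour 56/56 (tight).
By complementary slackness, y = 0 for the non-binding constraint.
The binding rows give the dual system: 6·y_yeast + 1·y_flour = 50 and 5·y_yeast + 3·y_flour = 59.
→ y_yeast = 7 and y_flour = 8.
Reduced cost of croissants: c₃ − yᵀa₃ = 24.5 − (7·3 + 8·1) = 24.5 − 29 = -4.5.

-4.5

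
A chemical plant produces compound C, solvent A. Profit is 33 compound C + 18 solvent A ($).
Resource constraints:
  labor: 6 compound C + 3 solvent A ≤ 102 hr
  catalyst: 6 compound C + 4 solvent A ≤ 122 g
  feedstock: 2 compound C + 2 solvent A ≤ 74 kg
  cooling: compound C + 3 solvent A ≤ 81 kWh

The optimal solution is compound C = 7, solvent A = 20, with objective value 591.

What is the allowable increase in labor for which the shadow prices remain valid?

Binding constraints: labor, catalyst. The basis is B = [[6,3],[6,4]] with det 6.
Per unit increase in labor, x* moves by d = (0.6667, -1).
The basis stays optimal until solvent A reaches 0; allowable increase = 20 hr.

20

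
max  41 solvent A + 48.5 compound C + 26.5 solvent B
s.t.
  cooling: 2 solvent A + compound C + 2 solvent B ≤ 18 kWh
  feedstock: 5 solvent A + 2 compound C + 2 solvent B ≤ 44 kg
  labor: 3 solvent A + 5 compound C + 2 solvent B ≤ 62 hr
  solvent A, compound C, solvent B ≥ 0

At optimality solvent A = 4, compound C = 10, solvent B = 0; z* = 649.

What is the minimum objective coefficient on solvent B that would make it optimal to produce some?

33

At the optimum: cooling uses 18 of 18 (binding); feedstock uses 40 of 44 (slack = 4); labor uses 62 of 62 (binding).
Since feedstock is not tight, its dual is 0.
From A_Bᵀ y = c: 2·y_cooling + 3·y_labor = 41; 1·y_cooling + 5·y_labor = 48.5.
This yields shadow prices y_cooling = 8.5, y_labor = 8.
solvent B enters the basis when its profit ≥ yᵀa₃ = 8.5·2 + 8·2 = 33.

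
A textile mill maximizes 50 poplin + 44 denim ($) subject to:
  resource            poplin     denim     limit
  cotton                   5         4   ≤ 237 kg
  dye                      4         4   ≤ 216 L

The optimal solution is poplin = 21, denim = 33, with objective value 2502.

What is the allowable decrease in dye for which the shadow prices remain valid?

Binding constraints: cotton, dye. The basis is B = [[5,4],[4,4]] with det 4.
Per unit decrease in dye, x* moves by d = (1, -1.25).
The basis stays optimal until denim reaches 0; allowable decrease = 26.4 L.

26.4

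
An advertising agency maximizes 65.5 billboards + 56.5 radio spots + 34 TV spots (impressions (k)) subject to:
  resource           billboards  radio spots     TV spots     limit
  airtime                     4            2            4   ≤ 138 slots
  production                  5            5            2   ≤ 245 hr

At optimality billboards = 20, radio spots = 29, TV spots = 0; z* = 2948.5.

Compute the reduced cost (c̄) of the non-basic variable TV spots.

Check each constraint at x*: airtime 138/138 (tight); production 245/245 (tight).
The binding rows give the dual system: 4·y_airtime + 5·y_production = 65.5 and 2·y_airtime + 5·y_production = 56.5.
Solving: y_airtime = 4.5, y_production = 9.5.
Reduced cost of TV spots: c₃ − yᵀa₃ = 34 − (4.5·4 + 9.5·2) = 34 − 37 = -3.

-3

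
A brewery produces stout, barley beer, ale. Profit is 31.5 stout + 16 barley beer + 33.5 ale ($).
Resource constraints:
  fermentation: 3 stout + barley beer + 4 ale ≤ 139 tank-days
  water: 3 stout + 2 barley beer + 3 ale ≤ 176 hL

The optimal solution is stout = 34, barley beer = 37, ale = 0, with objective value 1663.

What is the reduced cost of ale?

-3

Check each constraint at x*: fermentation 139/139 (tight); water 176/176 (tight).
From A_Bᵀ y = c: 3·y_fermentation + 3·y_water = 31.5; 1·y_fermentation + 2·y_water = 16.
Solving: y_fermentation = 5, y_water = 5.5.
Reduced cost of ale: c₃ − yᵀa₃ = 33.5 − (5·4 + 5.5·3) = 33.5 − 36.5 = -3.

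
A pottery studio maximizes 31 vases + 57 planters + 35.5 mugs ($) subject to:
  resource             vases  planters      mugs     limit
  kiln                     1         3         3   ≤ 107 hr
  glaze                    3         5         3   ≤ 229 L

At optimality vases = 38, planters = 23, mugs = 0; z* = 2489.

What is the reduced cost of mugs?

Both kiln and glaze are binding at x*.
From A_Bᵀ y = c: 1·y_kiln + 3·y_glaze = 31; 3·y_kiln + 5·y_glaze = 57.
This yields shadow prices y_kiln = 4, y_glaze = 9.
Reduced cost of mugs: c₃ − yᵀa₃ = 35.5 − (4·3 + 9·3) = 35.5 − 39 = -3.5.

-3.5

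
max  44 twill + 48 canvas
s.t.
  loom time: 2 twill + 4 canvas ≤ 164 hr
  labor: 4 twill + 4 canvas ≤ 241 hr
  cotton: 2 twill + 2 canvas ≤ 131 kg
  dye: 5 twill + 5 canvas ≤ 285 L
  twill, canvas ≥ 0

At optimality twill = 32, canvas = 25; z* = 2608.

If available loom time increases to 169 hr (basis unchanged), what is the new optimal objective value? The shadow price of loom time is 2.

2618

Δb = 5, so new z* = 2608 + (2)·(5) = 2608 + 10 = 2618.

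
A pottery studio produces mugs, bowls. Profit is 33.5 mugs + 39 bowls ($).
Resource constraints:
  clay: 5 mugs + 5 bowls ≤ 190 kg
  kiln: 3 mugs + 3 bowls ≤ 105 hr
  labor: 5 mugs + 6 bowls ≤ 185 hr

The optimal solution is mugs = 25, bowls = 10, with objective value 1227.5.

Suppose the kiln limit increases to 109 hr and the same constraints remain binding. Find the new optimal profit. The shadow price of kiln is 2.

Δb = 4, so new z* = 1227.5 + (2)·(4) = 1227.5 + 8 = 1235.5.

1235.5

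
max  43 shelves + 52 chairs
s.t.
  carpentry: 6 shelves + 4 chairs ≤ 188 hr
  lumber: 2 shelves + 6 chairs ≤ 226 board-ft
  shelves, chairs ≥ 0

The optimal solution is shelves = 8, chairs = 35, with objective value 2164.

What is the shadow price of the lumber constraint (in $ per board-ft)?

Check each constraint at x*: carpentry 188/188 (tight); lumber 226/226 (tight).
Dual feasibility on the basic columns requires 6·y_carpentry + 2·y_lumber = 43, 4·y_carpentry + 6·y_lumber = 52.
→ y_carpentry = 5.5 and y_lumber = 5.
Shadow price of lumber = 5.

5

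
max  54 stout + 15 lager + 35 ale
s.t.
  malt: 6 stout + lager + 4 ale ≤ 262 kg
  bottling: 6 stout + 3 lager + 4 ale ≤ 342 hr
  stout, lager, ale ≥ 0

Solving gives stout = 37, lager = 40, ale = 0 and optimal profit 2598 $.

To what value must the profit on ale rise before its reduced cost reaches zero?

At the optimum: malt uses 262 of 262 (binding); bottling uses 342 of 342 (binding).
From A_Bᵀ y = c: 6·y_malt + 6·y_bottling = 54; 1·y_malt + 3·y_bottling = 15.
→ y_malt = 6 and y_bottling = 3.
ale enters the basis when its profit ≥ yᵀa₃ = 6·4 + 3·4 = 36.

36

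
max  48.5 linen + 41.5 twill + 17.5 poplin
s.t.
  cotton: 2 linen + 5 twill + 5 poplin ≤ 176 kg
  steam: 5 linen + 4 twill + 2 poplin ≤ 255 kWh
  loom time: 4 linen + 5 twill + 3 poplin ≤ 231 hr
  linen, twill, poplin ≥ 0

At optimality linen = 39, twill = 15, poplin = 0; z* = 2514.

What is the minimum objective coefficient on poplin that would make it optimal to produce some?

21.5

Binding: steam and loom time. Non-binding: cotton (23 unused).
By complementary slackness, y = 0 for the non-binding constraint.
From A_Bᵀ y = c: 5·y_steam + 4·y_loom time = 48.5; 4·y_steam + 5·y_loom time = 41.5.
→ y_steam = 8.5 and y_loom time = 1.5.
poplin enters the basis when its profit ≥ yᵀa₃ = 8.5·2 + 1.5·3 = 21.5.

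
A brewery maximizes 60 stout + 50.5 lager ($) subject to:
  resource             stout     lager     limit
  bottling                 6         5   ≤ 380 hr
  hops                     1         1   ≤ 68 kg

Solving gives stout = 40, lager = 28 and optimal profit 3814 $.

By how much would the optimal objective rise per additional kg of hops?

3

At the optimum: bottling uses 380 of 380 (binding); hops uses 68 of 68 (binding).
From A_Bᵀ y = c: 6·y_bottling + 1·y_hops = 60; 5·y_bottling + 1·y_hops = 50.5.
This yields shadow prices y_bottling = 9.5, y_hops = 3.
Shadow price of hops = 3.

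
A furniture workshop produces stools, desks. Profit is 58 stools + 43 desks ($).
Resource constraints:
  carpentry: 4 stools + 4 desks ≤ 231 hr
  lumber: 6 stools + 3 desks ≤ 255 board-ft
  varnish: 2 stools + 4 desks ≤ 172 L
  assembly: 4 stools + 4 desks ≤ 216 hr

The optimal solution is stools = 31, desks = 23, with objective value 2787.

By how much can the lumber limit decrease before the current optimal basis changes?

27

Binding constraints: lumber, assembly. The basis is B = [[6,3],[4,4]] with det 12.
Per unit decrease in lumber, x* moves by d = (-0.3333, 0.3333).
The basis stays optimal until varnish becomes binding; allowable decrease = 27 board-ft.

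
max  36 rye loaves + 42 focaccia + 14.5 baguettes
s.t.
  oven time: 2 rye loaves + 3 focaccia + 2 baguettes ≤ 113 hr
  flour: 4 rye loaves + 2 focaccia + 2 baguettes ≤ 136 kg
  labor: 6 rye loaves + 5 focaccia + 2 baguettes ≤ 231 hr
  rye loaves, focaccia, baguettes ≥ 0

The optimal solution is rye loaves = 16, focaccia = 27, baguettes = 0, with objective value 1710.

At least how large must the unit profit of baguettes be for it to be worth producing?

Check each constraint at x*: oven time 113/113 (tight); flour 118/136 (slack 18); labor 231/231 (tight).
By complementary slackness, y = 0 for the non-binding constraint.
Dual feasibility on the basic columns requires 2·y_oven time + 6·y_labor = 36, 3·y_oven time + 5·y_labor = 42.
→ y_oven time = 9 and y_labor = 3.
baguettes enters the basis when its profit ≥ yᵀa₃ = 9·2 + 3·2 = 24.

24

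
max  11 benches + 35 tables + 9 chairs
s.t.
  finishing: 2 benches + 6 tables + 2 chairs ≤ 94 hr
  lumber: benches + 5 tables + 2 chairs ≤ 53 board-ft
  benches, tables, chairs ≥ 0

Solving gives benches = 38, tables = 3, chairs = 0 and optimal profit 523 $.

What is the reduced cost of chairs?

-3

Both finishing and lumber are binding at x*.
Dual feasibility on the basic columns requires 2·y_finishing + 1·y_lumber = 11, 6·y_finishing + 5·y_lumber = 35.
This yields shadow prices y_finishing = 5, y_lumber = 1.
Reduced cost of chairs: c₃ − yᵀa₃ = 9 − (5·2 + 1·2) = 9 − 12 = -3.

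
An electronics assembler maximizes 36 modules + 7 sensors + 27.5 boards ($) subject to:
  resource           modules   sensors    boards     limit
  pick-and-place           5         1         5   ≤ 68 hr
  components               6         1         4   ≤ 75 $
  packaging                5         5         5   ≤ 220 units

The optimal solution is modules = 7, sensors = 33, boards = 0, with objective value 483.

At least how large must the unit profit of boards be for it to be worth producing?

34

Binding: pick-and-place and components. Non-binding: packaging (20 unused).
By complementary slackness, y = 0 for the non-binding constraint.
Dual feasibility on the basic columns requires 5·y_pick-and-place + 6·y_components = 36, 1·y_pick-and-place + 1·y_components = 7.
→ y_pick-and-place = 6 and y_components = 1.
boards enters the basis when its profit ≥ yᵀa₃ = 6·5 + 1·4 = 34.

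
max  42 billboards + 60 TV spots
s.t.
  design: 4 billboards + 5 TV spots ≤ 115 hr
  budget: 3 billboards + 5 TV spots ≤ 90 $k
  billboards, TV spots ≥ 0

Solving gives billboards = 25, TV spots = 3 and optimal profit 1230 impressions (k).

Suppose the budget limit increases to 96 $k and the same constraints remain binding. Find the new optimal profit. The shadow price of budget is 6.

Δb = 6, so new z* = 1230 + (6)·(6) = 1230 + 36 = 1266.

1266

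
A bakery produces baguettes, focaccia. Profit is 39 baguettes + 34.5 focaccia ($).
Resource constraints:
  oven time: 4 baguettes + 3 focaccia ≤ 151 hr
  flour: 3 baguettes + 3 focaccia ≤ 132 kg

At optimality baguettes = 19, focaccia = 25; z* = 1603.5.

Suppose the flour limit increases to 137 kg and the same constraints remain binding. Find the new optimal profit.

1638.5

At the optimum: oven time uses 151 of 151 (binding); flour uses 132 of 132 (binding).
The binding rows give the dual system: 4·y_oven time + 3·y_flour = 39 and 3·y_oven time + 3·y_flour = 34.5.
Solving: y_oven time = 4.5, y_flour = 7.
Δz = y_flour·Δb = 7 × (5) = 35, so new z* = 1603.5 + 35 = 1638.5.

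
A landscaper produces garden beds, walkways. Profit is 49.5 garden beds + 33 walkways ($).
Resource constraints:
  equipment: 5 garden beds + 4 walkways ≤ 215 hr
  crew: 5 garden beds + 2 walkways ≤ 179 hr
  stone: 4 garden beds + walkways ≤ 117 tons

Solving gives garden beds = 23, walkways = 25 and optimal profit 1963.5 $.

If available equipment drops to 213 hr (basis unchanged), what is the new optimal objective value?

1948.5

Binding: equipment and stone. Non-binding: crew (14 unused).
Since crew is not tight, its dual is 0.
The binding rows give the dual system: 5·y_equipment + 4·y_stone = 49.5 and 4·y_equipment + 1·y_stone = 33.
This yields shadow prices y_equipment = 7.5, y_stone = 3.
Δz = y_equipment·Δb = 7.5 × (-2) = -15, so new z* = 1963.5 − 15 = 1948.5.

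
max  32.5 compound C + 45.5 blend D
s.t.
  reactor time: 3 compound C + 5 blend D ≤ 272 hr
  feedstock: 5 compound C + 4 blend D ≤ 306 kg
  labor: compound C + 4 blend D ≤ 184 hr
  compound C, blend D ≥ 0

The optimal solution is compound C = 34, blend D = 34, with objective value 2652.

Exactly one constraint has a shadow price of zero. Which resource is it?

reactor time: 272/272 (binding)
feedstock: 306/306 (binding)
labor: 170/184 (slack 14)
By complementary slackness, a constraint with positive slack has shadow price 0 → labor.

labor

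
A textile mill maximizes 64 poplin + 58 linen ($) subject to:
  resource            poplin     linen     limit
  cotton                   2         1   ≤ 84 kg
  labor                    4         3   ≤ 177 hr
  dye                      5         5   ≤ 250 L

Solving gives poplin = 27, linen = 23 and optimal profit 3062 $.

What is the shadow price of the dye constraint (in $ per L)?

8

At the optimum: cotton uses 77 of 84 (slack = 7); labor uses 177 of 177 (binding); dye uses 250 of 250 (binding).
Since cotton is not tight, its dual is 0.
The binding rows give the dual system: 4·y_labor + 5·y_dye = 64 and 3·y_labor + 5·y_dye = 58.
→ y_labor = 6 and y_dye = 8.
Shadow price of dye = 8.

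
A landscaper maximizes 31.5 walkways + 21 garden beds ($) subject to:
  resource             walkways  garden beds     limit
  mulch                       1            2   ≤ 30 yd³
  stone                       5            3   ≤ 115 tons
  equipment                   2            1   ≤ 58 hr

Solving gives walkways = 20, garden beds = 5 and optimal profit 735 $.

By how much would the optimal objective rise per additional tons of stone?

6

Binding: mulch and stone. Non-binding: equipment (13 unused).
Since equipment is not tight, its dual is 0.
Dual feasibility on the basic columns requires 1·y_mulch + 5·y_stone = 31.5, 2·y_mulch + 3·y_stone = 21.
Solving: y_mulch = 1.5, y_stone = 6.
Shadow price of stone = 6.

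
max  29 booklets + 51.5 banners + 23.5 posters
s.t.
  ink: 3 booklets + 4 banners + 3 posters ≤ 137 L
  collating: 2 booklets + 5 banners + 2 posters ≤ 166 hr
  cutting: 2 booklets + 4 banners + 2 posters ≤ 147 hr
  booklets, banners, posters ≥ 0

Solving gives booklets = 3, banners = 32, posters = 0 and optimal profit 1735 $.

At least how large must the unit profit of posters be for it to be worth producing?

Binding: ink and collating. Non-binding: cutting (13 unused).
Since cutting is not tight, its dual is 0.
Dual feasibility on the basic columns requires 3·y_ink + 2·y_collating = 29, 4·y_ink + 5·y_collating = 51.5.
→ y_ink = 6 and y_collating = 5.5.
posters enters the basis when its profit ≥ yᵀa₃ = 6·3 + 5.5·2 = 29.

29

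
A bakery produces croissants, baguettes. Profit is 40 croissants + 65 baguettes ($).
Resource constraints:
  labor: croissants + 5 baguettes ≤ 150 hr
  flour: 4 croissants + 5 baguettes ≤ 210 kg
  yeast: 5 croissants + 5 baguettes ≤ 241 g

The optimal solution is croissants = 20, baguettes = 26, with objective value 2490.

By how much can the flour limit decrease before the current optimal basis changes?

60

Binding constraints: labor, flour. The basis is B = [[1,5],[4,5]] with det -15.
Per unit decrease in flour, x* moves by d = (-0.3333, 0.0667).
The basis stays optimal until croissants reaches 0; allowable decrease = 60 kg.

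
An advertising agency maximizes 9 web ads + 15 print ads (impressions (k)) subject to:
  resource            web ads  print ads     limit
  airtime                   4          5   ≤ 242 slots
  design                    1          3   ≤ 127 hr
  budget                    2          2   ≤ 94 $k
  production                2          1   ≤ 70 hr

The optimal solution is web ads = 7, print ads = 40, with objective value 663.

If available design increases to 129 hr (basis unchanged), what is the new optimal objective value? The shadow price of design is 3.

Δb = 2, so new z* = 663 + (3)·(2) = 663 + 6 = 669.

669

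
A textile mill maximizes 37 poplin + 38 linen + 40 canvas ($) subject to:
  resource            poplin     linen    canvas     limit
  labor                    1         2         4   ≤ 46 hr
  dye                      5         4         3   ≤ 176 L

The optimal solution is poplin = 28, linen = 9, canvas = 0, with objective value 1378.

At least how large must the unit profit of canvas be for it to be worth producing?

46

Check each constraint at x*: labor 46/46 (tight); dye 176/176 (tight).
From A_Bᵀ y = c: 1·y_labor + 5·y_dye = 37; 2·y_labor + 4·y_dye = 38.
This yields shadow prices y_labor = 7, y_dye = 6.
canvas enters the basis when its profit ≥ yᵀa₃ = 7·4 + 6·3 = 46.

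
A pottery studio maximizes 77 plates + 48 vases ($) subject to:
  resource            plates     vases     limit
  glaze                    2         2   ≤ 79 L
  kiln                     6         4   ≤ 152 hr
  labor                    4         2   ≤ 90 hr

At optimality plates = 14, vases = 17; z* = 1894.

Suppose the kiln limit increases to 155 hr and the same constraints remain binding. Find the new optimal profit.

Check each constraint at x*: glaze 62/79 (slack 17); kiln 152/152 (tight); labor 90/90 (tight).
Slack constraints have shadow price 0 (complementary slackness).
From A_Bᵀ y = c: 6·y_kiln + 4·y_labor = 77; 4·y_kiln + 2·y_labor = 48.
Solving: y_kiln = 9.5, y_labor = 5.
Δz = y_kiln·Δb = 9.5 × (3) = 28.5, so new z* = 1894 + 28.5 = 1922.5.

1922.5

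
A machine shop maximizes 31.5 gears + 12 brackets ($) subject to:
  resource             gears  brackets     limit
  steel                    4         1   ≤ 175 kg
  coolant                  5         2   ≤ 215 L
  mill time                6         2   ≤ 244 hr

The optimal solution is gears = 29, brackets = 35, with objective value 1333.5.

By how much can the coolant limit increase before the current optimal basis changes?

Binding constraints: coolant, mill time. The basis is B = [[5,2],[6,2]] with det -2.
Per unit increase in coolant, x* moves by d = (-1, 3).
The basis stays optimal until gears reaches 0; allowable increase = 29 L.

29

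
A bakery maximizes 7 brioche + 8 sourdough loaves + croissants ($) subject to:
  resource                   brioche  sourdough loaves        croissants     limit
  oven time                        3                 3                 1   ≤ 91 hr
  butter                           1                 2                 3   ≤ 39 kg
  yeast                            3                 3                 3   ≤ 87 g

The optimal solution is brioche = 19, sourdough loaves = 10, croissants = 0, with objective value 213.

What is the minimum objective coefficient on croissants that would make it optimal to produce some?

At the optimum: oven time uses 87 of 91 (slack = 4); butter uses 39 of 39 (binding); yeast uses 87 of 87 (binding).
Since oven time is not tight, its dual is 0.
From A_Bᵀ y = c: 1·y_butter + 3·y_yeast = 7; 2·y_butter + 3·y_yeast = 8.
→ y_butter = 1 and y_yeast = 2.
croissants enters the basis when its profit ≥ yᵀa₃ = 1·3 + 2·3 = 9.

9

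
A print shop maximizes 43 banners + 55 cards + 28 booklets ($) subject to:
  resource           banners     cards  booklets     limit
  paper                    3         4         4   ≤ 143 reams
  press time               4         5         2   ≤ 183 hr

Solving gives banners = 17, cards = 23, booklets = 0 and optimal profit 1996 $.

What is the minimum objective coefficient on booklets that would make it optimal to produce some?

Both paper and press time are binding at x*.
Dual feasibility on the basic columns requires 3·y_paper + 4·y_press time = 43, 4·y_paper + 5·y_press time = 55.
→ y_paper = 5 and y_press time = 7.
booklets enters the basis when its profit ≥ yᵀa₃ = 5·4 + 7·2 = 34.

34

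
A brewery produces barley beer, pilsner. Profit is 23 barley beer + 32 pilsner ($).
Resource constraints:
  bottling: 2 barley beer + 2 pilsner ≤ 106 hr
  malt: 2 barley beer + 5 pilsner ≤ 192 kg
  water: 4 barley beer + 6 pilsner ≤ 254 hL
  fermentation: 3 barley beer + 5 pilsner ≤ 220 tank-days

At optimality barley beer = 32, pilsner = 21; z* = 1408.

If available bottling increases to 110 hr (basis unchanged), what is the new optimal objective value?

Check each constraint at x*: bottling 106/106 (tight); malt 169/192 (slack 23); water 254/254 (tight); fermentation 201/220 (slack 19).
By complementary slackness, y = 0 for the non-binding constraints.
From A_Bᵀ y = c: 2·y_bottling + 4·y_water = 23; 2·y_bottling + 6·y_water = 32.
→ y_bottling = 2.5 and y_water = 4.5.
Δz = y_bottling·Δb = 2.5 × (4) = 10, so new z* = 1408 + 10 = 1418.

1418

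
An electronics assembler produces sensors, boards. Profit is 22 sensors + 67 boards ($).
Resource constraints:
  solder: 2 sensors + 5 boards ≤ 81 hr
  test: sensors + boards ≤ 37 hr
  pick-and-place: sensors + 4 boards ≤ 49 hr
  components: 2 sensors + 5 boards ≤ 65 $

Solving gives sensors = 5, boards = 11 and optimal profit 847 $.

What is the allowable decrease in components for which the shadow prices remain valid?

Binding constraints: pick-and-place, components. The basis is B = [[1,4],[2,5]] with det -3.
Per unit decrease in components, x* moves by d = (-1.3333, 0.3333).
The basis stays optimal until sensors reaches 0; allowable decrease = 3.75 $.

3.75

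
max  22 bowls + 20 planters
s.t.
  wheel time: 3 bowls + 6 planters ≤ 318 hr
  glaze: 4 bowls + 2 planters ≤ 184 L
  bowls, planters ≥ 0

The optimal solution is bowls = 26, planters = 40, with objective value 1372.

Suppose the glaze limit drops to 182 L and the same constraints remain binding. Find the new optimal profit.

1364

Both wheel time and glaze are binding at x*.
Dual feasibility on the basic columns requires 3·y_wheel time + 4·y_glaze = 22, 6·y_wheel time + 2·y_glaze = 20.
This yields shadow prices y_wheel time = 2, y_glaze = 4.
Δz = y_glaze·Δb = 4 × (-2) = -8, so new z* = 1372 − 8 = 1364.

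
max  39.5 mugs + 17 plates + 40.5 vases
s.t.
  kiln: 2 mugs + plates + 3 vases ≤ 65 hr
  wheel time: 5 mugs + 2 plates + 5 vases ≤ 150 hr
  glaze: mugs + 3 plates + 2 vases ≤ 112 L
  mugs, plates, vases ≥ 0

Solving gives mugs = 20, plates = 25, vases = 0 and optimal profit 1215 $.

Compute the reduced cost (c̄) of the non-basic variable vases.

-5

Binding: kiln and wheel time. Non-binding: glaze (17 unused).
Slack constraints have shadow price 0 (complementary slackness).
From A_Bᵀ y = c: 2·y_kiln + 5·y_wheel time = 39.5; 1·y_kiln + 2·y_wheel time = 17.
This yields shadow prices y_kiln = 6, y_wheel time = 5.5.
Reduced cost of vases: c₃ − yᵀa₃ = 40.5 − (6·3 + 5.5·5) = 40.5 − 45.5 = -5.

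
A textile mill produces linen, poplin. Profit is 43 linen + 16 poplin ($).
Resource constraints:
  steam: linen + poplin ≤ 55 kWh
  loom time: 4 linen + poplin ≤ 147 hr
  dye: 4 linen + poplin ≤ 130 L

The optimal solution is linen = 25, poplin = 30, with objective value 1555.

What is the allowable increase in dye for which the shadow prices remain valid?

Binding constraints: steam, dye. The basis is B = [[1,1],[4,1]] with det -3.
Per unit increase in dye, x* moves by d = (0.3333, -0.3333).
The basis stays optimal until loom time becomes binding; allowable increase = 17 L.

17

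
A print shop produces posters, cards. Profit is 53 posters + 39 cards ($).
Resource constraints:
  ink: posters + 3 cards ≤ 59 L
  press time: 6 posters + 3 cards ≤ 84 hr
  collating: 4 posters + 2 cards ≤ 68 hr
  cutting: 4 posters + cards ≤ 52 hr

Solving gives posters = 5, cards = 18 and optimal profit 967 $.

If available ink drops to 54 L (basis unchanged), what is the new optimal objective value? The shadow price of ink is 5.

942

Δb = -5, so new z* = 967 + (5)·(-5) = 967 − 25 = 942.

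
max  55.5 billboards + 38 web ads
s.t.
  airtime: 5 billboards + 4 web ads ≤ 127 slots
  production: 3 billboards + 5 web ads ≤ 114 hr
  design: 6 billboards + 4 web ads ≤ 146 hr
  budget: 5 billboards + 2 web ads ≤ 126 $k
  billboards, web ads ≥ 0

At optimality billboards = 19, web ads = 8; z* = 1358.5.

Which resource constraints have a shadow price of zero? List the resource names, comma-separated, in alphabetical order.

airtime: 127/127 (binding)
production: 97/114 (slack 17)
design: 146/146 (binding)
budget: 111/126 (slack 15)
By complementary slackness, a constraint with positive slack has shadow price 0 → budget, production.

budget, production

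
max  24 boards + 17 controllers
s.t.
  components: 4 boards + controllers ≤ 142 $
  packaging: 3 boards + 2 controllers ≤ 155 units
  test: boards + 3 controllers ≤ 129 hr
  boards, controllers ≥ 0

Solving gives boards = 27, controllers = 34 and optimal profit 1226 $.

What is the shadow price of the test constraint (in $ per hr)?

4

At the optimum: components uses 142 of 142 (binding); packaging uses 149 of 155 (slack = 6); test uses 129 of 129 (binding).
Since packaging is not tight, its dual is 0.
Dual feasibility on the basic columns requires 4·y_components + 1·y_test = 24, 1·y_components + 3·y_test = 17.
This yields shadow prices y_components = 5, y_test = 4.
Shadow price of test = 4.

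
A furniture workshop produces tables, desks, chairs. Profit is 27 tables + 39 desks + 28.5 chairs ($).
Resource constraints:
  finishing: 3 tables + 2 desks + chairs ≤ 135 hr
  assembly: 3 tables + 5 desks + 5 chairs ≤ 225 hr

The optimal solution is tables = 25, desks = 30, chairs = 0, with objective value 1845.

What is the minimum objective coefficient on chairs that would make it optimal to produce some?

37

Both finishing and assembly are binding at x*.
From A_Bᵀ y = c: 3·y_finishing + 3·y_assembly = 27; 2·y_finishing + 5·y_assembly = 39.
→ y_finishing = 2 and y_assembly = 7.
chairs enters the basis when its profit ≥ yᵀa₃ = 2·1 + 7·5 = 37.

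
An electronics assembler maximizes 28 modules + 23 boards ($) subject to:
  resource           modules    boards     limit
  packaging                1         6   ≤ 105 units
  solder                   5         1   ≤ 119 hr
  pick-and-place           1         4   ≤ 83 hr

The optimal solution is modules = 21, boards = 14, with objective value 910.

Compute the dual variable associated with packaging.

3

Binding: packaging and solder. Non-binding: pick-and-place (6 unused).
By complementary slackness, y = 0 for the non-binding constraint.
Dual feasibility on the basic columns requires 1·y_packaging + 5·y_solder = 28, 6·y_packaging + 1·y_solder = 23.
→ y_packaging = 3 and y_solder = 5.
Shadow price of packaging = 3.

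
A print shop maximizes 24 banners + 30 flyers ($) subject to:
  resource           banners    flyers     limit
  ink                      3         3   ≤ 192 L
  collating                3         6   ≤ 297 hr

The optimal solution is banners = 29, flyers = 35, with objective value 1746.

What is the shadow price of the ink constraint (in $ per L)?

Check each constraint at x*: ink 192/192 (tight); collating 297/297 (tight).
From A_Bᵀ y = c: 3·y_ink + 3·y_collating = 24; 3·y_ink + 6·y_collating = 30.
→ y_ink = 6 and y_collating = 2.
Shadow price of ink = 6.

6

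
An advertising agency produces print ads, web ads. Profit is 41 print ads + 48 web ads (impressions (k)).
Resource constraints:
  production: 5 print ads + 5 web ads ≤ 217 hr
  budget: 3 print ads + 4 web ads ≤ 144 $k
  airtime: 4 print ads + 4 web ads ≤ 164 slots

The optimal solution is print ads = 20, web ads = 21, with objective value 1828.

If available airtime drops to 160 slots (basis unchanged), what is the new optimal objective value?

1808

Check each constraint at x*: production 205/217 (slack 12); budget 144/144 (tight); airtime 164/164 (tight).
Slack constraints have shadow price 0 (complementary slackness).
The binding rows give the dual system: 3·y_budget + 4·y_airtime = 41 and 4·y_budget + 4·y_airtime = 48.
→ y_budget = 7 and y_airtime = 5.
Δz = y_airtime·Δb = 5 × (-4) = -20, so new z* = 1828 − 20 = 1808.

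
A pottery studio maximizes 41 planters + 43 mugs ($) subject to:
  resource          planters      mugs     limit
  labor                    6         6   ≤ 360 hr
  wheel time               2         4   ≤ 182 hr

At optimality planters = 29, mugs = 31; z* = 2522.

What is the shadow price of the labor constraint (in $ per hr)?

At the optimum: labor uses 360 of 360 (binding); wheel time uses 182 of 182 (binding).
The binding rows give the dual system: 6·y_labor + 2·y_wheel time = 41 and 6·y_labor + 4·y_wheel time = 43.
→ y_labor = 6.5 and y_wheel time = 1.
Shadow price of labor = 6.5.

6.5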